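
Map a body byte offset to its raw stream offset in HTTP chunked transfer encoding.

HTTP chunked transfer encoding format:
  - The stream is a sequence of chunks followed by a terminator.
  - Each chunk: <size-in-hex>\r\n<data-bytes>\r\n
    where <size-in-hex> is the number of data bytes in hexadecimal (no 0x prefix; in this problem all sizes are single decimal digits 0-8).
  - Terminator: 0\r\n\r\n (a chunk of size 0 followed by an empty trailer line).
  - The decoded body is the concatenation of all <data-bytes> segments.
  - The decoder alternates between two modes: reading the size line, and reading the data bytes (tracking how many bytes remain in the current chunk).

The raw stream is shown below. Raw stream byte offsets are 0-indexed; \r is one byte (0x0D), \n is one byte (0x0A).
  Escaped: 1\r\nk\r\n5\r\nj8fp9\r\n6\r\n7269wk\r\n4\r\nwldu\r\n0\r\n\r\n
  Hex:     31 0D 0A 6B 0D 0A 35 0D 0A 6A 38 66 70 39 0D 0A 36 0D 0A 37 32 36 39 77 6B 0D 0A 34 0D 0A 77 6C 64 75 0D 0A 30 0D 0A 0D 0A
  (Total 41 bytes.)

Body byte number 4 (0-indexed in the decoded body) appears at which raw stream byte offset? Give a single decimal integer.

Answer: 12

Derivation:
Chunk 1: stream[0..1]='1' size=0x1=1, data at stream[3..4]='k' -> body[0..1], body so far='k'
Chunk 2: stream[6..7]='5' size=0x5=5, data at stream[9..14]='j8fp9' -> body[1..6], body so far='kj8fp9'
Chunk 3: stream[16..17]='6' size=0x6=6, data at stream[19..25]='7269wk' -> body[6..12], body so far='kj8fp97269wk'
Chunk 4: stream[27..28]='4' size=0x4=4, data at stream[30..34]='wldu' -> body[12..16], body so far='kj8fp97269wkwldu'
Chunk 5: stream[36..37]='0' size=0 (terminator). Final body='kj8fp97269wkwldu' (16 bytes)
Body byte 4 at stream offset 12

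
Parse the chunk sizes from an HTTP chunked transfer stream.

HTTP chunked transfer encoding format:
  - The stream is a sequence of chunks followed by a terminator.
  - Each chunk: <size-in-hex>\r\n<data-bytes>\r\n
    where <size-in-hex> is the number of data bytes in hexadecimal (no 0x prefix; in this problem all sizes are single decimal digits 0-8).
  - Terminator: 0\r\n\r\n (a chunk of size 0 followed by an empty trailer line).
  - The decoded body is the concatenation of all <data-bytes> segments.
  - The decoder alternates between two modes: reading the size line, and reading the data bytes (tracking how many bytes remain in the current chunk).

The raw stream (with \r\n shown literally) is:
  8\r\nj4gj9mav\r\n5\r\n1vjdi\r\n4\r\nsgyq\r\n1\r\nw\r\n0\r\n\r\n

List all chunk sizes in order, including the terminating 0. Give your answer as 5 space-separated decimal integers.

Chunk 1: stream[0..1]='8' size=0x8=8, data at stream[3..11]='j4gj9mav' -> body[0..8], body so far='j4gj9mav'
Chunk 2: stream[13..14]='5' size=0x5=5, data at stream[16..21]='1vjdi' -> body[8..13], body so far='j4gj9mav1vjdi'
Chunk 3: stream[23..24]='4' size=0x4=4, data at stream[26..30]='sgyq' -> body[13..17], body so far='j4gj9mav1vjdisgyq'
Chunk 4: stream[32..33]='1' size=0x1=1, data at stream[35..36]='w' -> body[17..18], body so far='j4gj9mav1vjdisgyqw'
Chunk 5: stream[38..39]='0' size=0 (terminator). Final body='j4gj9mav1vjdisgyqw' (18 bytes)

Answer: 8 5 4 1 0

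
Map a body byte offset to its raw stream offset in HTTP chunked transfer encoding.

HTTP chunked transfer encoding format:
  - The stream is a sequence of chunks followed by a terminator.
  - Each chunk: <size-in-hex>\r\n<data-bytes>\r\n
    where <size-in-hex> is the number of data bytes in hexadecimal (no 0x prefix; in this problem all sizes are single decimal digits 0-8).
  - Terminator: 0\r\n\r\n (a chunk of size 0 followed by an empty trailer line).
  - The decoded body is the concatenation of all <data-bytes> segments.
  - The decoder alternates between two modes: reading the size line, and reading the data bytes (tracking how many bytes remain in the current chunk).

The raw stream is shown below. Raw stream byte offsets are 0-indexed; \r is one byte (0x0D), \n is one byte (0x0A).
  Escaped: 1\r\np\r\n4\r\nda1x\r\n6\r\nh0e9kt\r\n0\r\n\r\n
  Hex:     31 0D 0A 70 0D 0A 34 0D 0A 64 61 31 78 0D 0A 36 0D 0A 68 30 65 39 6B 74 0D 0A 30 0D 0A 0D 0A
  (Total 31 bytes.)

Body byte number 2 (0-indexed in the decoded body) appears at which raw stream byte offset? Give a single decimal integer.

Answer: 10

Derivation:
Chunk 1: stream[0..1]='1' size=0x1=1, data at stream[3..4]='p' -> body[0..1], body so far='p'
Chunk 2: stream[6..7]='4' size=0x4=4, data at stream[9..13]='da1x' -> body[1..5], body so far='pda1x'
Chunk 3: stream[15..16]='6' size=0x6=6, data at stream[18..24]='h0e9kt' -> body[5..11], body so far='pda1xh0e9kt'
Chunk 4: stream[26..27]='0' size=0 (terminator). Final body='pda1xh0e9kt' (11 bytes)
Body byte 2 at stream offset 10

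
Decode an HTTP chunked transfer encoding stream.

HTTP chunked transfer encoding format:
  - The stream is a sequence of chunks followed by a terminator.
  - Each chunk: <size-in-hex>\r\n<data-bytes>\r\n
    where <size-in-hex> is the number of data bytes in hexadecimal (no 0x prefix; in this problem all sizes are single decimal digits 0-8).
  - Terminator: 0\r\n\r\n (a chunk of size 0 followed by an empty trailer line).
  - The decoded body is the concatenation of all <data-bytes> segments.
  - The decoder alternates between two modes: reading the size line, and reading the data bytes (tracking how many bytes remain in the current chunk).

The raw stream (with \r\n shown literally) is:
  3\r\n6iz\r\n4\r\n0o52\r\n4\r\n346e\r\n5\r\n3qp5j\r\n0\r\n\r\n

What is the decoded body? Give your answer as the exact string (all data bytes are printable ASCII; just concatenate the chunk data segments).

Chunk 1: stream[0..1]='3' size=0x3=3, data at stream[3..6]='6iz' -> body[0..3], body so far='6iz'
Chunk 2: stream[8..9]='4' size=0x4=4, data at stream[11..15]='0o52' -> body[3..7], body so far='6iz0o52'
Chunk 3: stream[17..18]='4' size=0x4=4, data at stream[20..24]='346e' -> body[7..11], body so far='6iz0o52346e'
Chunk 4: stream[26..27]='5' size=0x5=5, data at stream[29..34]='3qp5j' -> body[11..16], body so far='6iz0o52346e3qp5j'
Chunk 5: stream[36..37]='0' size=0 (terminator). Final body='6iz0o52346e3qp5j' (16 bytes)

Answer: 6iz0o52346e3qp5j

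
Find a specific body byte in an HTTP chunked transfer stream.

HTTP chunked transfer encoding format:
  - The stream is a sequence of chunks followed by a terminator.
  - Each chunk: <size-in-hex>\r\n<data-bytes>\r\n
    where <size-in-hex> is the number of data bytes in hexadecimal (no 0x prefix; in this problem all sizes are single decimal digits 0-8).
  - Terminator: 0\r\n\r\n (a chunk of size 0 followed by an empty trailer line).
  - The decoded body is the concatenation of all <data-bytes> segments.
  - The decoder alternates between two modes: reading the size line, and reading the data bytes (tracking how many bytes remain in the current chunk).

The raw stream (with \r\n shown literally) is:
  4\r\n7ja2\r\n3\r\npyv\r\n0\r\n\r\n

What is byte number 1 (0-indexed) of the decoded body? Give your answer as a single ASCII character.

Answer: j

Derivation:
Chunk 1: stream[0..1]='4' size=0x4=4, data at stream[3..7]='7ja2' -> body[0..4], body so far='7ja2'
Chunk 2: stream[9..10]='3' size=0x3=3, data at stream[12..15]='pyv' -> body[4..7], body so far='7ja2pyv'
Chunk 3: stream[17..18]='0' size=0 (terminator). Final body='7ja2pyv' (7 bytes)
Body byte 1 = 'j'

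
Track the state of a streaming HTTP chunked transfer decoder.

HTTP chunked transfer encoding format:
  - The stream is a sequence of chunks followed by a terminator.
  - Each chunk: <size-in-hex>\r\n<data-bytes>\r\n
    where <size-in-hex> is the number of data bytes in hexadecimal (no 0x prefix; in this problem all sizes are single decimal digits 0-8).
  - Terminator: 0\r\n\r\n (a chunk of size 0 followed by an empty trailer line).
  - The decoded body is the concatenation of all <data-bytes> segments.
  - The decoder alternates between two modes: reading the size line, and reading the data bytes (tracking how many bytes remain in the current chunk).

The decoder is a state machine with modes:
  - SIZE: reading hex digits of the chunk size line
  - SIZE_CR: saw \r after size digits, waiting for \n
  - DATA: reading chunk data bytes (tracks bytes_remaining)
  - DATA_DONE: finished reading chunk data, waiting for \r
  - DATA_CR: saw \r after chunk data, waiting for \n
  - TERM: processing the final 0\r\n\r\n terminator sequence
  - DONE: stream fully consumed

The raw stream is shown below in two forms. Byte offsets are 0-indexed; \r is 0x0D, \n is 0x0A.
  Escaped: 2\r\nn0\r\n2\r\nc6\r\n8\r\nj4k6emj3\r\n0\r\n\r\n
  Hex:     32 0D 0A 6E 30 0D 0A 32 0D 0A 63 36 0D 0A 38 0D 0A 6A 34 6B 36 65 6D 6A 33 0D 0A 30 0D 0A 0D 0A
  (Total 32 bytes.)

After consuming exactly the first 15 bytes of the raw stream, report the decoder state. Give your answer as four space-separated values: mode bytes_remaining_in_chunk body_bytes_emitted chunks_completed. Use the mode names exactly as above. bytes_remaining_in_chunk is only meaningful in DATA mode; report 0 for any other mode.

Byte 0 = '2': mode=SIZE remaining=0 emitted=0 chunks_done=0
Byte 1 = 0x0D: mode=SIZE_CR remaining=0 emitted=0 chunks_done=0
Byte 2 = 0x0A: mode=DATA remaining=2 emitted=0 chunks_done=0
Byte 3 = 'n': mode=DATA remaining=1 emitted=1 chunks_done=0
Byte 4 = '0': mode=DATA_DONE remaining=0 emitted=2 chunks_done=0
Byte 5 = 0x0D: mode=DATA_CR remaining=0 emitted=2 chunks_done=0
Byte 6 = 0x0A: mode=SIZE remaining=0 emitted=2 chunks_done=1
Byte 7 = '2': mode=SIZE remaining=0 emitted=2 chunks_done=1
Byte 8 = 0x0D: mode=SIZE_CR remaining=0 emitted=2 chunks_done=1
Byte 9 = 0x0A: mode=DATA remaining=2 emitted=2 chunks_done=1
Byte 10 = 'c': mode=DATA remaining=1 emitted=3 chunks_done=1
Byte 11 = '6': mode=DATA_DONE remaining=0 emitted=4 chunks_done=1
Byte 12 = 0x0D: mode=DATA_CR remaining=0 emitted=4 chunks_done=1
Byte 13 = 0x0A: mode=SIZE remaining=0 emitted=4 chunks_done=2
Byte 14 = '8': mode=SIZE remaining=0 emitted=4 chunks_done=2

Answer: SIZE 0 4 2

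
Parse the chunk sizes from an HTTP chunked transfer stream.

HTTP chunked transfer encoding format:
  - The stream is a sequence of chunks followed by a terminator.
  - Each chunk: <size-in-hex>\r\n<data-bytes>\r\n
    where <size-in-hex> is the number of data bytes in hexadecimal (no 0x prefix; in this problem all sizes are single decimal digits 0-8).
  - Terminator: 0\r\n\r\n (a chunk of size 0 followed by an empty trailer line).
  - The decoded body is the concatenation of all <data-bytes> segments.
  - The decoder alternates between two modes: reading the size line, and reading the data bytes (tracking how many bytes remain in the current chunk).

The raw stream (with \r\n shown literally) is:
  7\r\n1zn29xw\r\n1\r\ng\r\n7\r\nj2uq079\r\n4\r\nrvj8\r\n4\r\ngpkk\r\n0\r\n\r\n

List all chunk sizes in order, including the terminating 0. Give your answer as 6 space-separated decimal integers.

Answer: 7 1 7 4 4 0

Derivation:
Chunk 1: stream[0..1]='7' size=0x7=7, data at stream[3..10]='1zn29xw' -> body[0..7], body so far='1zn29xw'
Chunk 2: stream[12..13]='1' size=0x1=1, data at stream[15..16]='g' -> body[7..8], body so far='1zn29xwg'
Chunk 3: stream[18..19]='7' size=0x7=7, data at stream[21..28]='j2uq079' -> body[8..15], body so far='1zn29xwgj2uq079'
Chunk 4: stream[30..31]='4' size=0x4=4, data at stream[33..37]='rvj8' -> body[15..19], body so far='1zn29xwgj2uq079rvj8'
Chunk 5: stream[39..40]='4' size=0x4=4, data at stream[42..46]='gpkk' -> body[19..23], body so far='1zn29xwgj2uq079rvj8gpkk'
Chunk 6: stream[48..49]='0' size=0 (terminator). Final body='1zn29xwgj2uq079rvj8gpkk' (23 bytes)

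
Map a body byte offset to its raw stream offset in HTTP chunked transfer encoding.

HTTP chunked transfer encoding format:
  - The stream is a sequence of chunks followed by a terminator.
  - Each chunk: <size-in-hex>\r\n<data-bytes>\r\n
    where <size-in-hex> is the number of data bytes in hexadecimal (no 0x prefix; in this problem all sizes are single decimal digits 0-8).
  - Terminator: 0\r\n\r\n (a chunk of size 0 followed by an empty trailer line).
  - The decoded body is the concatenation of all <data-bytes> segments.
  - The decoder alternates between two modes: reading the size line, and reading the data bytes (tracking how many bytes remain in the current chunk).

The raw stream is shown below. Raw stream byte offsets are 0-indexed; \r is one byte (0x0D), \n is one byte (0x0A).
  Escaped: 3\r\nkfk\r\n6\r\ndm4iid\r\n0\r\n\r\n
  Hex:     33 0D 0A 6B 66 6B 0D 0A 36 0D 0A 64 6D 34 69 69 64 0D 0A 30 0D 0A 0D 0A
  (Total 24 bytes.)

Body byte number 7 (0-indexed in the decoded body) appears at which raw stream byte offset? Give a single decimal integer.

Answer: 15

Derivation:
Chunk 1: stream[0..1]='3' size=0x3=3, data at stream[3..6]='kfk' -> body[0..3], body so far='kfk'
Chunk 2: stream[8..9]='6' size=0x6=6, data at stream[11..17]='dm4iid' -> body[3..9], body so far='kfkdm4iid'
Chunk 3: stream[19..20]='0' size=0 (terminator). Final body='kfkdm4iid' (9 bytes)
Body byte 7 at stream offset 15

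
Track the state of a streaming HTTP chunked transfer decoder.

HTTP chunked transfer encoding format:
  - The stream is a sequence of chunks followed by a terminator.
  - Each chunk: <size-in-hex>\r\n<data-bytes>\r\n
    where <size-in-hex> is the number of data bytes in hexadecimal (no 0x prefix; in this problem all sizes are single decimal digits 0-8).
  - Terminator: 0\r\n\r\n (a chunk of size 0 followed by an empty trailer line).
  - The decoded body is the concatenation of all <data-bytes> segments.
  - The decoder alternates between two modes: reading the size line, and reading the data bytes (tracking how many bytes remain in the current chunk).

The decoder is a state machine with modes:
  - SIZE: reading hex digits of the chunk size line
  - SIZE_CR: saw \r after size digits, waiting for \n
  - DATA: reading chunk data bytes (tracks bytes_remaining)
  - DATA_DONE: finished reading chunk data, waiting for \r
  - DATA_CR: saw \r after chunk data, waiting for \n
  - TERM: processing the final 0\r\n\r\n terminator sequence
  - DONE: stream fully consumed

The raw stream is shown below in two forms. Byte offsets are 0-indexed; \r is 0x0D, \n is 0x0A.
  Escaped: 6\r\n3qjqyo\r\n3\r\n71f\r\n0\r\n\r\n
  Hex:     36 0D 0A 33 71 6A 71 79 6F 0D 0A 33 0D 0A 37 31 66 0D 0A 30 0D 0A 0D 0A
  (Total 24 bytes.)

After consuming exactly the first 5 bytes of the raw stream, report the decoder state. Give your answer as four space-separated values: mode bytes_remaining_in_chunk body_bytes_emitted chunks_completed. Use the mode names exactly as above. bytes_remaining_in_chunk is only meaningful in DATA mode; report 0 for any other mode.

Byte 0 = '6': mode=SIZE remaining=0 emitted=0 chunks_done=0
Byte 1 = 0x0D: mode=SIZE_CR remaining=0 emitted=0 chunks_done=0
Byte 2 = 0x0A: mode=DATA remaining=6 emitted=0 chunks_done=0
Byte 3 = '3': mode=DATA remaining=5 emitted=1 chunks_done=0
Byte 4 = 'q': mode=DATA remaining=4 emitted=2 chunks_done=0

Answer: DATA 4 2 0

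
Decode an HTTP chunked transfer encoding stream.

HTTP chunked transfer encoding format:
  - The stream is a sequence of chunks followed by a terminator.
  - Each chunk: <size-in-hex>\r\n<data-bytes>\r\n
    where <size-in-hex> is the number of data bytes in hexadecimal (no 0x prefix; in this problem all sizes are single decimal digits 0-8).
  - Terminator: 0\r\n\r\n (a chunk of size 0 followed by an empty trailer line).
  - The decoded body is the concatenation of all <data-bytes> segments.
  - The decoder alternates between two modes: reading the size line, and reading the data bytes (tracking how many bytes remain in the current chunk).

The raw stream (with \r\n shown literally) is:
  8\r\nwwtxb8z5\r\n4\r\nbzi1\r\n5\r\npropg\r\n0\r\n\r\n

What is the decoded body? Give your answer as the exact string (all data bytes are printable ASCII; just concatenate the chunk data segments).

Chunk 1: stream[0..1]='8' size=0x8=8, data at stream[3..11]='wwtxb8z5' -> body[0..8], body so far='wwtxb8z5'
Chunk 2: stream[13..14]='4' size=0x4=4, data at stream[16..20]='bzi1' -> body[8..12], body so far='wwtxb8z5bzi1'
Chunk 3: stream[22..23]='5' size=0x5=5, data at stream[25..30]='propg' -> body[12..17], body so far='wwtxb8z5bzi1propg'
Chunk 4: stream[32..33]='0' size=0 (terminator). Final body='wwtxb8z5bzi1propg' (17 bytes)

Answer: wwtxb8z5bzi1propg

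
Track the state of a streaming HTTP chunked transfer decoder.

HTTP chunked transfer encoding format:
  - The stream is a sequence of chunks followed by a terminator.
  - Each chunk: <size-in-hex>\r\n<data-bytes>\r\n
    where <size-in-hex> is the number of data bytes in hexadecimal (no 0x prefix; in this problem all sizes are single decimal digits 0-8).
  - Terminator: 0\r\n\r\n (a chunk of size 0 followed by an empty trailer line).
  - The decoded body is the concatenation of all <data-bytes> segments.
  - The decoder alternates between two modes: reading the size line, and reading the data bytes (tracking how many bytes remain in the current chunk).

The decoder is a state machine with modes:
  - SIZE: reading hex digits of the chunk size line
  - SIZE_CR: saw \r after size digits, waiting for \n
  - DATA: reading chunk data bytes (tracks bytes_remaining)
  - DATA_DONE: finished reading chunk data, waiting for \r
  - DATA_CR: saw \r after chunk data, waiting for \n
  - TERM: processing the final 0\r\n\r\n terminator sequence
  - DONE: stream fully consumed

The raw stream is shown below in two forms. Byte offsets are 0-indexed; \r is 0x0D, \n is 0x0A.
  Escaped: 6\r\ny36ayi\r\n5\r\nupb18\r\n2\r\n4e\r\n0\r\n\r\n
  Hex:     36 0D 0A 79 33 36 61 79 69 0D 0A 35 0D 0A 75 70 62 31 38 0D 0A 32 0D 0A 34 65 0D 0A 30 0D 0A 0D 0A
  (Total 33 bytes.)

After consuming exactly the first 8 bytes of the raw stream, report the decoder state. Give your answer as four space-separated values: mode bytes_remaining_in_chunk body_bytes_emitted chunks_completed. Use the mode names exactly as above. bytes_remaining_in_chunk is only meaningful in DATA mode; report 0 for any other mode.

Answer: DATA 1 5 0

Derivation:
Byte 0 = '6': mode=SIZE remaining=0 emitted=0 chunks_done=0
Byte 1 = 0x0D: mode=SIZE_CR remaining=0 emitted=0 chunks_done=0
Byte 2 = 0x0A: mode=DATA remaining=6 emitted=0 chunks_done=0
Byte 3 = 'y': mode=DATA remaining=5 emitted=1 chunks_done=0
Byte 4 = '3': mode=DATA remaining=4 emitted=2 chunks_done=0
Byte 5 = '6': mode=DATA remaining=3 emitted=3 chunks_done=0
Byte 6 = 'a': mode=DATA remaining=2 emitted=4 chunks_done=0
Byte 7 = 'y': mode=DATA remaining=1 emitted=5 chunks_done=0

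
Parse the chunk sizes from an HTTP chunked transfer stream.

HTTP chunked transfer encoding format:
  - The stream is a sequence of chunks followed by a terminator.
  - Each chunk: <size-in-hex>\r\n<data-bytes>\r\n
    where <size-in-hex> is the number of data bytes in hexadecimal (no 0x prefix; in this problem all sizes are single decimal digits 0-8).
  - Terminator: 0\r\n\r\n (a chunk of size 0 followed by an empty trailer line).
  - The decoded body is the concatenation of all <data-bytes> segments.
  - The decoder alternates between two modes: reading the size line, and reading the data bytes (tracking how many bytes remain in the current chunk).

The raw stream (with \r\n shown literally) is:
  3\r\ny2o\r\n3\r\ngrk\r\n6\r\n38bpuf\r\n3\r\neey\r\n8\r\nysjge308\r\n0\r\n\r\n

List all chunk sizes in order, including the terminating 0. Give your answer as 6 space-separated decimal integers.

Chunk 1: stream[0..1]='3' size=0x3=3, data at stream[3..6]='y2o' -> body[0..3], body so far='y2o'
Chunk 2: stream[8..9]='3' size=0x3=3, data at stream[11..14]='grk' -> body[3..6], body so far='y2ogrk'
Chunk 3: stream[16..17]='6' size=0x6=6, data at stream[19..25]='38bpuf' -> body[6..12], body so far='y2ogrk38bpuf'
Chunk 4: stream[27..28]='3' size=0x3=3, data at stream[30..33]='eey' -> body[12..15], body so far='y2ogrk38bpufeey'
Chunk 5: stream[35..36]='8' size=0x8=8, data at stream[38..46]='ysjge308' -> body[15..23], body so far='y2ogrk38bpufeeyysjge308'
Chunk 6: stream[48..49]='0' size=0 (terminator). Final body='y2ogrk38bpufeeyysjge308' (23 bytes)

Answer: 3 3 6 3 8 0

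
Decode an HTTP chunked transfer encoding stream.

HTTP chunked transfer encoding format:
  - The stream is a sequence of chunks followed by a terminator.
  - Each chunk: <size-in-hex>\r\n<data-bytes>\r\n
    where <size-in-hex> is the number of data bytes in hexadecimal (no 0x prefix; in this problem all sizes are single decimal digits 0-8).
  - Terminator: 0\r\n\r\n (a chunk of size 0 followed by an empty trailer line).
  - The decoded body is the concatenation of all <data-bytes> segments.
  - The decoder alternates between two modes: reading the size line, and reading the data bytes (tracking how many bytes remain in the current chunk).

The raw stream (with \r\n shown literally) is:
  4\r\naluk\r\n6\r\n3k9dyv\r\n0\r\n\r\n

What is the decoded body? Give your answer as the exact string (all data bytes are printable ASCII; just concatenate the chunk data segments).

Answer: aluk3k9dyv

Derivation:
Chunk 1: stream[0..1]='4' size=0x4=4, data at stream[3..7]='aluk' -> body[0..4], body so far='aluk'
Chunk 2: stream[9..10]='6' size=0x6=6, data at stream[12..18]='3k9dyv' -> body[4..10], body so far='aluk3k9dyv'
Chunk 3: stream[20..21]='0' size=0 (terminator). Final body='aluk3k9dyv' (10 bytes)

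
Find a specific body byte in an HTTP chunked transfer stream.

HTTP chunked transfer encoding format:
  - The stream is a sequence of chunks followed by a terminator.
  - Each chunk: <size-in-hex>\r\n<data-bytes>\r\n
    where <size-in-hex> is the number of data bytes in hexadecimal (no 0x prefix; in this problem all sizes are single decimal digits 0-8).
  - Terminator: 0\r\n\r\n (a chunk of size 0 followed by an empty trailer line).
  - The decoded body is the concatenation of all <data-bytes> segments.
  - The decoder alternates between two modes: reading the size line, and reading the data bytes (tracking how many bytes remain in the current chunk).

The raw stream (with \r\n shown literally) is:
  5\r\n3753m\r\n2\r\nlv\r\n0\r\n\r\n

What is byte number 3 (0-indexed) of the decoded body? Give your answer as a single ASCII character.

Chunk 1: stream[0..1]='5' size=0x5=5, data at stream[3..8]='3753m' -> body[0..5], body so far='3753m'
Chunk 2: stream[10..11]='2' size=0x2=2, data at stream[13..15]='lv' -> body[5..7], body so far='3753mlv'
Chunk 3: stream[17..18]='0' size=0 (terminator). Final body='3753mlv' (7 bytes)
Body byte 3 = '3'

Answer: 3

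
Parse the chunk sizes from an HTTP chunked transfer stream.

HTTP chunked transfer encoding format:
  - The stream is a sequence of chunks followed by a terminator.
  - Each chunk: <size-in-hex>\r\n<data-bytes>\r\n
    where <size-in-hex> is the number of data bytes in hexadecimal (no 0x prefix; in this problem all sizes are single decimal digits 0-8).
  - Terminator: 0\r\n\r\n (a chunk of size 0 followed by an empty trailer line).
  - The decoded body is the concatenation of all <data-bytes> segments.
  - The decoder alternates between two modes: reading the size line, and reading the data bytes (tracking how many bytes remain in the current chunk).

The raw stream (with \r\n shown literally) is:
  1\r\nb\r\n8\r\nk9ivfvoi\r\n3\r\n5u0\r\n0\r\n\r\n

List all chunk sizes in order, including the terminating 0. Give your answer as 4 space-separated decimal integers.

Chunk 1: stream[0..1]='1' size=0x1=1, data at stream[3..4]='b' -> body[0..1], body so far='b'
Chunk 2: stream[6..7]='8' size=0x8=8, data at stream[9..17]='k9ivfvoi' -> body[1..9], body so far='bk9ivfvoi'
Chunk 3: stream[19..20]='3' size=0x3=3, data at stream[22..25]='5u0' -> body[9..12], body so far='bk9ivfvoi5u0'
Chunk 4: stream[27..28]='0' size=0 (terminator). Final body='bk9ivfvoi5u0' (12 bytes)

Answer: 1 8 3 0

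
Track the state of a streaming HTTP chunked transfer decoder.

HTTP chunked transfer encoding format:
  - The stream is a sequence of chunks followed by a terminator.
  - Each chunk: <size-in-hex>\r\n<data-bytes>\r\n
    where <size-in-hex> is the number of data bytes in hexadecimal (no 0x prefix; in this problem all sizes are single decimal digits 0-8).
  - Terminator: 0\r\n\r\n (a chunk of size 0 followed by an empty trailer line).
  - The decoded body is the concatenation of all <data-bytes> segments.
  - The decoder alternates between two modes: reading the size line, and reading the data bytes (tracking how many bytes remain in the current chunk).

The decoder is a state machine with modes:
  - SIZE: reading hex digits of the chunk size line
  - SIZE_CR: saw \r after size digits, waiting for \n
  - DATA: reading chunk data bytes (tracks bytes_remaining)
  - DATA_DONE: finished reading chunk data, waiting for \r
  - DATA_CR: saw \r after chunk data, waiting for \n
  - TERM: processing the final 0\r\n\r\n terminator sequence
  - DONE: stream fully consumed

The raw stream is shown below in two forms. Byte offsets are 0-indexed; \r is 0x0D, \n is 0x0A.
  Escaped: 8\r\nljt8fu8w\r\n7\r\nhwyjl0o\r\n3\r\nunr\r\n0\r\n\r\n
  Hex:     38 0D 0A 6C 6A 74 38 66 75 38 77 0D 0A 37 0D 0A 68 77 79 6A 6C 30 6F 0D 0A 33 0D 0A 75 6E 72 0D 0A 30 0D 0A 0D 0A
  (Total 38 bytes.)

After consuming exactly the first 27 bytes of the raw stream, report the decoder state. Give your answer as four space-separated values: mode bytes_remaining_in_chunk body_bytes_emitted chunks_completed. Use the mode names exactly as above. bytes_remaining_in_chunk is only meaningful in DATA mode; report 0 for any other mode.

Byte 0 = '8': mode=SIZE remaining=0 emitted=0 chunks_done=0
Byte 1 = 0x0D: mode=SIZE_CR remaining=0 emitted=0 chunks_done=0
Byte 2 = 0x0A: mode=DATA remaining=8 emitted=0 chunks_done=0
Byte 3 = 'l': mode=DATA remaining=7 emitted=1 chunks_done=0
Byte 4 = 'j': mode=DATA remaining=6 emitted=2 chunks_done=0
Byte 5 = 't': mode=DATA remaining=5 emitted=3 chunks_done=0
Byte 6 = '8': mode=DATA remaining=4 emitted=4 chunks_done=0
Byte 7 = 'f': mode=DATA remaining=3 emitted=5 chunks_done=0
Byte 8 = 'u': mode=DATA remaining=2 emitted=6 chunks_done=0
Byte 9 = '8': mode=DATA remaining=1 emitted=7 chunks_done=0
Byte 10 = 'w': mode=DATA_DONE remaining=0 emitted=8 chunks_done=0
Byte 11 = 0x0D: mode=DATA_CR remaining=0 emitted=8 chunks_done=0
Byte 12 = 0x0A: mode=SIZE remaining=0 emitted=8 chunks_done=1
Byte 13 = '7': mode=SIZE remaining=0 emitted=8 chunks_done=1
Byte 14 = 0x0D: mode=SIZE_CR remaining=0 emitted=8 chunks_done=1
Byte 15 = 0x0A: mode=DATA remaining=7 emitted=8 chunks_done=1
Byte 16 = 'h': mode=DATA remaining=6 emitted=9 chunks_done=1
Byte 17 = 'w': mode=DATA remaining=5 emitted=10 chunks_done=1
Byte 18 = 'y': mode=DATA remaining=4 emitted=11 chunks_done=1
Byte 19 = 'j': mode=DATA remaining=3 emitted=12 chunks_done=1
Byte 20 = 'l': mode=DATA remaining=2 emitted=13 chunks_done=1
Byte 21 = '0': mode=DATA remaining=1 emitted=14 chunks_done=1
Byte 22 = 'o': mode=DATA_DONE remaining=0 emitted=15 chunks_done=1
Byte 23 = 0x0D: mode=DATA_CR remaining=0 emitted=15 chunks_done=1
Byte 24 = 0x0A: mode=SIZE remaining=0 emitted=15 chunks_done=2
Byte 25 = '3': mode=SIZE remaining=0 emitted=15 chunks_done=2
Byte 26 = 0x0D: mode=SIZE_CR remaining=0 emitted=15 chunks_done=2

Answer: SIZE_CR 0 15 2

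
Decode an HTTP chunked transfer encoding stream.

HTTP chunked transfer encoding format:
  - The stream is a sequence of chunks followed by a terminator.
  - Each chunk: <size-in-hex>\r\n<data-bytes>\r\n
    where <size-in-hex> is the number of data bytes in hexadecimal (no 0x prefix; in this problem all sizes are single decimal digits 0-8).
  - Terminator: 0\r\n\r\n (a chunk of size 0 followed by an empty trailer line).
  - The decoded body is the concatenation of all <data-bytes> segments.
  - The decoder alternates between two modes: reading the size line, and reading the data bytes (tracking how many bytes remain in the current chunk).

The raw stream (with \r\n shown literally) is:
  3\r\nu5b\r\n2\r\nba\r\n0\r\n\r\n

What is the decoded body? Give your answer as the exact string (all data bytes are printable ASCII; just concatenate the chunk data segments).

Answer: u5bba

Derivation:
Chunk 1: stream[0..1]='3' size=0x3=3, data at stream[3..6]='u5b' -> body[0..3], body so far='u5b'
Chunk 2: stream[8..9]='2' size=0x2=2, data at stream[11..13]='ba' -> body[3..5], body so far='u5bba'
Chunk 3: stream[15..16]='0' size=0 (terminator). Final body='u5bba' (5 bytes)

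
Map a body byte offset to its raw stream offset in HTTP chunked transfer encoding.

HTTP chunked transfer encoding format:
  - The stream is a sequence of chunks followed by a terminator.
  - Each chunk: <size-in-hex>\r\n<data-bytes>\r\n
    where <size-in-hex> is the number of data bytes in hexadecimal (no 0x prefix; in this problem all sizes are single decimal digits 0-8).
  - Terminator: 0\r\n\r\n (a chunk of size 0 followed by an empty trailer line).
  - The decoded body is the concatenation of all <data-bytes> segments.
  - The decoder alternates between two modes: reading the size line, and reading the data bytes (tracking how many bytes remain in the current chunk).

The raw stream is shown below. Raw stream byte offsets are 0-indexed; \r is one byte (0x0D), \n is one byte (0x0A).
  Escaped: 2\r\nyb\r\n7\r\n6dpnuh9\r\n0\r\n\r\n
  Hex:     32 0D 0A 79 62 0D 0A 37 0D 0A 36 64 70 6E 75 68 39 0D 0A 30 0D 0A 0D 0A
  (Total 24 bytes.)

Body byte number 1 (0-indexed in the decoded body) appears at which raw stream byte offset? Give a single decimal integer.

Answer: 4

Derivation:
Chunk 1: stream[0..1]='2' size=0x2=2, data at stream[3..5]='yb' -> body[0..2], body so far='yb'
Chunk 2: stream[7..8]='7' size=0x7=7, data at stream[10..17]='6dpnuh9' -> body[2..9], body so far='yb6dpnuh9'
Chunk 3: stream[19..20]='0' size=0 (terminator). Final body='yb6dpnuh9' (9 bytes)
Body byte 1 at stream offset 4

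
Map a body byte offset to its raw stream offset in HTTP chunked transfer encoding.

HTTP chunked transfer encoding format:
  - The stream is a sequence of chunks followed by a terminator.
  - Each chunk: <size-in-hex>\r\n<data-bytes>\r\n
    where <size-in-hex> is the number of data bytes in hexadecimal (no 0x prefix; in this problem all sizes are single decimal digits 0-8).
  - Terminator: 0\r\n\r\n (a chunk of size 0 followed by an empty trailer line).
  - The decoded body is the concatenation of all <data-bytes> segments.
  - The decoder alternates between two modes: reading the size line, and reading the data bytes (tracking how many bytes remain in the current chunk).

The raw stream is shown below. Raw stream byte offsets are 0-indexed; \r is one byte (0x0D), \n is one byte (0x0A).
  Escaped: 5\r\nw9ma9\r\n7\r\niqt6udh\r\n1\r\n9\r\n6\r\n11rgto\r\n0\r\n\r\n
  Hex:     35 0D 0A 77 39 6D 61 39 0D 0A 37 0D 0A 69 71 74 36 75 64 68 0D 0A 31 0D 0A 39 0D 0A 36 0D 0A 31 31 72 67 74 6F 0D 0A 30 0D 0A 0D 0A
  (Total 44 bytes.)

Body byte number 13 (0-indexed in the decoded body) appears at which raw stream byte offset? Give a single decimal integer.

Chunk 1: stream[0..1]='5' size=0x5=5, data at stream[3..8]='w9ma9' -> body[0..5], body so far='w9ma9'
Chunk 2: stream[10..11]='7' size=0x7=7, data at stream[13..20]='iqt6udh' -> body[5..12], body so far='w9ma9iqt6udh'
Chunk 3: stream[22..23]='1' size=0x1=1, data at stream[25..26]='9' -> body[12..13], body so far='w9ma9iqt6udh9'
Chunk 4: stream[28..29]='6' size=0x6=6, data at stream[31..37]='11rgto' -> body[13..19], body so far='w9ma9iqt6udh911rgto'
Chunk 5: stream[39..40]='0' size=0 (terminator). Final body='w9ma9iqt6udh911rgto' (19 bytes)
Body byte 13 at stream offset 31

Answer: 31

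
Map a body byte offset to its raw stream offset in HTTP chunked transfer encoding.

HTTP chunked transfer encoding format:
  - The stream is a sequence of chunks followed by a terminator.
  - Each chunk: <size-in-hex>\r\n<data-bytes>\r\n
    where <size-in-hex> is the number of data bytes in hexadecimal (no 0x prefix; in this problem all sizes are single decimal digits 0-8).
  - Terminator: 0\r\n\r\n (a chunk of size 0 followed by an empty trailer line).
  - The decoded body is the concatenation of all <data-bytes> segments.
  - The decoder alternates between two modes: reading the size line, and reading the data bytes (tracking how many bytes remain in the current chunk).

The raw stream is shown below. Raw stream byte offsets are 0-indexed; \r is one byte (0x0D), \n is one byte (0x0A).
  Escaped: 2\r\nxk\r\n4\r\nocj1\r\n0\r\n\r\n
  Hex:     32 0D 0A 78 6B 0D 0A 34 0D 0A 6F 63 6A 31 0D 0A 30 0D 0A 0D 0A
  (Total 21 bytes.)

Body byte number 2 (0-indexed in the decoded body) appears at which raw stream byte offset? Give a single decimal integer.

Chunk 1: stream[0..1]='2' size=0x2=2, data at stream[3..5]='xk' -> body[0..2], body so far='xk'
Chunk 2: stream[7..8]='4' size=0x4=4, data at stream[10..14]='ocj1' -> body[2..6], body so far='xkocj1'
Chunk 3: stream[16..17]='0' size=0 (terminator). Final body='xkocj1' (6 bytes)
Body byte 2 at stream offset 10

Answer: 10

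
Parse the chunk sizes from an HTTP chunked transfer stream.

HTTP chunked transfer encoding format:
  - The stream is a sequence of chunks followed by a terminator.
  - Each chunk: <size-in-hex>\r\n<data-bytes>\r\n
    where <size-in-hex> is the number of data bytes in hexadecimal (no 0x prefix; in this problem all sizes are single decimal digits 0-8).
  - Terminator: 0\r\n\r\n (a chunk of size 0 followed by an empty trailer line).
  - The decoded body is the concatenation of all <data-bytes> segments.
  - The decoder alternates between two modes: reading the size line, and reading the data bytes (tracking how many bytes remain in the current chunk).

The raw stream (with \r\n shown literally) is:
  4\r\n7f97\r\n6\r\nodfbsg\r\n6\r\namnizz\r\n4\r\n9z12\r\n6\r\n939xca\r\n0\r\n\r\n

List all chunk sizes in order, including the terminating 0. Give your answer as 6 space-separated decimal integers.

Chunk 1: stream[0..1]='4' size=0x4=4, data at stream[3..7]='7f97' -> body[0..4], body so far='7f97'
Chunk 2: stream[9..10]='6' size=0x6=6, data at stream[12..18]='odfbsg' -> body[4..10], body so far='7f97odfbsg'
Chunk 3: stream[20..21]='6' size=0x6=6, data at stream[23..29]='amnizz' -> body[10..16], body so far='7f97odfbsgamnizz'
Chunk 4: stream[31..32]='4' size=0x4=4, data at stream[34..38]='9z12' -> body[16..20], body so far='7f97odfbsgamnizz9z12'
Chunk 5: stream[40..41]='6' size=0x6=6, data at stream[43..49]='939xca' -> body[20..26], body so far='7f97odfbsgamnizz9z12939xca'
Chunk 6: stream[51..52]='0' size=0 (terminator). Final body='7f97odfbsgamnizz9z12939xca' (26 bytes)

Answer: 4 6 6 4 6 0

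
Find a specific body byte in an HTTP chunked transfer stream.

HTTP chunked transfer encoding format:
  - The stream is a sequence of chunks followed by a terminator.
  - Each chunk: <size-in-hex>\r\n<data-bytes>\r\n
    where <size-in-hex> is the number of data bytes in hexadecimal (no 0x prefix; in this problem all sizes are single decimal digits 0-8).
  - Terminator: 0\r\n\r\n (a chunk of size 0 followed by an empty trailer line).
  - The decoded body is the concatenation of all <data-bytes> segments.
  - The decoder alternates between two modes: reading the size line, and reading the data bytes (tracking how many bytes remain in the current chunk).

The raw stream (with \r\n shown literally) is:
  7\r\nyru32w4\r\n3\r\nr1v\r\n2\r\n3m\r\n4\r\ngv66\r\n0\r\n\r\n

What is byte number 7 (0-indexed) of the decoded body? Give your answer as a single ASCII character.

Chunk 1: stream[0..1]='7' size=0x7=7, data at stream[3..10]='yru32w4' -> body[0..7], body so far='yru32w4'
Chunk 2: stream[12..13]='3' size=0x3=3, data at stream[15..18]='r1v' -> body[7..10], body so far='yru32w4r1v'
Chunk 3: stream[20..21]='2' size=0x2=2, data at stream[23..25]='3m' -> body[10..12], body so far='yru32w4r1v3m'
Chunk 4: stream[27..28]='4' size=0x4=4, data at stream[30..34]='gv66' -> body[12..16], body so far='yru32w4r1v3mgv66'
Chunk 5: stream[36..37]='0' size=0 (terminator). Final body='yru32w4r1v3mgv66' (16 bytes)
Body byte 7 = 'r'

Answer: r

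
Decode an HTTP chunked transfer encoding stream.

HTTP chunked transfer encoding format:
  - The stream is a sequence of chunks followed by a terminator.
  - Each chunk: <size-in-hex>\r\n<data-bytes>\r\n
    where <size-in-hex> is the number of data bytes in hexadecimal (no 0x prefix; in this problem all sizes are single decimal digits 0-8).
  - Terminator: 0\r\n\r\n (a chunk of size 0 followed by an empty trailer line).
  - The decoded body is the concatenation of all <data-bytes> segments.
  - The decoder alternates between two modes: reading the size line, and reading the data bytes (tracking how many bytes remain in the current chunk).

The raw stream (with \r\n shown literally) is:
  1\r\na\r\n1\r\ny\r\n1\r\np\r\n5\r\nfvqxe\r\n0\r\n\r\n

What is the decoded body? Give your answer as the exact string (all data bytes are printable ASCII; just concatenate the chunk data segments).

Answer: aypfvqxe

Derivation:
Chunk 1: stream[0..1]='1' size=0x1=1, data at stream[3..4]='a' -> body[0..1], body so far='a'
Chunk 2: stream[6..7]='1' size=0x1=1, data at stream[9..10]='y' -> body[1..2], body so far='ay'
Chunk 3: stream[12..13]='1' size=0x1=1, data at stream[15..16]='p' -> body[2..3], body so far='ayp'
Chunk 4: stream[18..19]='5' size=0x5=5, data at stream[21..26]='fvqxe' -> body[3..8], body so far='aypfvqxe'
Chunk 5: stream[28..29]='0' size=0 (terminator). Final body='aypfvqxe' (8 bytes)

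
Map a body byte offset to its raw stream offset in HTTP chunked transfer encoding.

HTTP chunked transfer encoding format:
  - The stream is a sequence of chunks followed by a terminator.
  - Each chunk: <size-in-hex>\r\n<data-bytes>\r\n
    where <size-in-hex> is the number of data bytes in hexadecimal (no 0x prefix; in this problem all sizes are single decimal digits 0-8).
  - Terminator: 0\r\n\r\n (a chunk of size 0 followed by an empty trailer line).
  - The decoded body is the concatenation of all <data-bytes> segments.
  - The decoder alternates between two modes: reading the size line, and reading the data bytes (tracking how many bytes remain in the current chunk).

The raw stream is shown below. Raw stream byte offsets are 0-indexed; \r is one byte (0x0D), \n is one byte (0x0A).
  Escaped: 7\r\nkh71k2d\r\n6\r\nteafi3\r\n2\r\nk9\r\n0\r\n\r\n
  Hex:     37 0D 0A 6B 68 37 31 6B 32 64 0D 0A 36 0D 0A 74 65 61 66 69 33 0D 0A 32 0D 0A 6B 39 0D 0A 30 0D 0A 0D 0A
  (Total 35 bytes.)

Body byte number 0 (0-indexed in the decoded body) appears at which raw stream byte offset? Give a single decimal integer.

Answer: 3

Derivation:
Chunk 1: stream[0..1]='7' size=0x7=7, data at stream[3..10]='kh71k2d' -> body[0..7], body so far='kh71k2d'
Chunk 2: stream[12..13]='6' size=0x6=6, data at stream[15..21]='teafi3' -> body[7..13], body so far='kh71k2dteafi3'
Chunk 3: stream[23..24]='2' size=0x2=2, data at stream[26..28]='k9' -> body[13..15], body so far='kh71k2dteafi3k9'
Chunk 4: stream[30..31]='0' size=0 (terminator). Final body='kh71k2dteafi3k9' (15 bytes)
Body byte 0 at stream offset 3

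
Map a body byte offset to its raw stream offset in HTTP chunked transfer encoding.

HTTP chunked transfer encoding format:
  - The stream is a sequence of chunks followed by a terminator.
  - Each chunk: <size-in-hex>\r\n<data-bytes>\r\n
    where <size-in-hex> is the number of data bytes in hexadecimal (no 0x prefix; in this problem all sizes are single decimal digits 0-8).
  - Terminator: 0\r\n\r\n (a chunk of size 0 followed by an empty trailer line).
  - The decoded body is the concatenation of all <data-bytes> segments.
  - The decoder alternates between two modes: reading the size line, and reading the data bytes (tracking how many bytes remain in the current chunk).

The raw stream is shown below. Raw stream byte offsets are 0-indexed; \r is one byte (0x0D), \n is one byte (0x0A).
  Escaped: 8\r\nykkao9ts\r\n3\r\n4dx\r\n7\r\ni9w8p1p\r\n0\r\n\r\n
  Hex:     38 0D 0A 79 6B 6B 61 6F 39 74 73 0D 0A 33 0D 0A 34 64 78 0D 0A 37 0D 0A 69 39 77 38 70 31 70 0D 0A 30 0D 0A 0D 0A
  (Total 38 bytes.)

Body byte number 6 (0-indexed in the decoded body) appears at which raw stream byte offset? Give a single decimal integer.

Chunk 1: stream[0..1]='8' size=0x8=8, data at stream[3..11]='ykkao9ts' -> body[0..8], body so far='ykkao9ts'
Chunk 2: stream[13..14]='3' size=0x3=3, data at stream[16..19]='4dx' -> body[8..11], body so far='ykkao9ts4dx'
Chunk 3: stream[21..22]='7' size=0x7=7, data at stream[24..31]='i9w8p1p' -> body[11..18], body so far='ykkao9ts4dxi9w8p1p'
Chunk 4: stream[33..34]='0' size=0 (terminator). Final body='ykkao9ts4dxi9w8p1p' (18 bytes)
Body byte 6 at stream offset 9

Answer: 9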